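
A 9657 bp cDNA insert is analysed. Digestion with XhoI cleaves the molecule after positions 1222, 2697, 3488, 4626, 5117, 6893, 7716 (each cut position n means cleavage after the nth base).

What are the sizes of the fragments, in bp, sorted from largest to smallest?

1941, 1776, 1475, 1222, 1138, 823, 791, 491 bp

Linear molecule, 7 cuts → 8 fragments:
  1222 − 0 = 1222 bp
  2697 − 1222 = 1475 bp
  3488 − 2697 = 791 bp
  4626 − 3488 = 1138 bp
  5117 − 4626 = 491 bp
  6893 − 5117 = 1776 bp
  7716 − 6893 = 823 bp
  9657 − 7716 = 1941 bp
Sorted largest to smallest: 1941, 1776, 1475, 1222, 1138, 823, 791, 491 bp.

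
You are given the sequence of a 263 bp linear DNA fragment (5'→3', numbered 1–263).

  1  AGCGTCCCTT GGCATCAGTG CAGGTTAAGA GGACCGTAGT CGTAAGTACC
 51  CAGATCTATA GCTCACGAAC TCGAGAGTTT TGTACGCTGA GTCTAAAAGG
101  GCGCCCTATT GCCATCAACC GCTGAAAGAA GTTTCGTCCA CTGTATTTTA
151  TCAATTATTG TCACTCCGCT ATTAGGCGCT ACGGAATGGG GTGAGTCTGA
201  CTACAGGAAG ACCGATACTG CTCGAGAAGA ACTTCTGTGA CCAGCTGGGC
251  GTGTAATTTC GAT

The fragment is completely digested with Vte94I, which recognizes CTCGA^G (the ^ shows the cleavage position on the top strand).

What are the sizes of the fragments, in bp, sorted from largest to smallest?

Vte94I sites (CTCGAG) start at positions 70, 221.
Vte94I cuts after base 5 of each site (before the last base), so after positions 74, 225.
Linear molecule, 2 cuts → 3 fragments:
  1–74 → 74 bp
  75–225 → 151 bp
  226–263 → 38 bp
Sorted largest to smallest: 151, 74, 38 bp.

151, 74, 38 bp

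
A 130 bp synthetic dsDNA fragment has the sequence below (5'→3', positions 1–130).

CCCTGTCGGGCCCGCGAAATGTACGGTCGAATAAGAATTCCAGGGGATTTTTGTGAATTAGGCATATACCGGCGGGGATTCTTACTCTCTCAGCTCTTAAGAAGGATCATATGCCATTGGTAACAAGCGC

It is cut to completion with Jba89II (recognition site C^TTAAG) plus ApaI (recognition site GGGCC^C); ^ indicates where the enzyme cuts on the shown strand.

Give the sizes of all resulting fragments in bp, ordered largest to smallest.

The Jba89II site (CTTAAG) starts at position 96.
Jba89II cuts after the first base of each site, so after position 96.
The ApaI site (GGGCCC) starts at position 8.
ApaI cuts after base 5 of each site (before the last base), so after position 12.
Combined cut positions: 12, 96.
Linear molecule, 2 cuts → 3 fragments:
  1–12 → 12 bp
  13–96 → 84 bp
  97–130 → 34 bp
Sorted largest to smallest: 84, 34, 12 bp.

84, 34, 12 bp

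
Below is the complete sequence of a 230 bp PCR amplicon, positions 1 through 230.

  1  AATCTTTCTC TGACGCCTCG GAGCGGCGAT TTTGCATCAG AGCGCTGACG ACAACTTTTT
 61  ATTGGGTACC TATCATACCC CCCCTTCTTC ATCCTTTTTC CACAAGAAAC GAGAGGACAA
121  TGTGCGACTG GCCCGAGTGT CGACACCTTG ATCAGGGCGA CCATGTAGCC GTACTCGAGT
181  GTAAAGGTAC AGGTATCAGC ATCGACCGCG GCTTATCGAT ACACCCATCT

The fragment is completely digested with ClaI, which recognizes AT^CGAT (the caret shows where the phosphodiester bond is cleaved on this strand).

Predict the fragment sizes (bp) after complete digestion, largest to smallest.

216, 14 bp

The ClaI site (ATCGAT) starts at position 215.
ClaI cuts after base 2 of each site, so after position 216.
Linear molecule, 1 cut → 2 fragments:
  1–216 → 216 bp
  217–230 → 14 bp
Sorted largest to smallest: 216, 14 bp.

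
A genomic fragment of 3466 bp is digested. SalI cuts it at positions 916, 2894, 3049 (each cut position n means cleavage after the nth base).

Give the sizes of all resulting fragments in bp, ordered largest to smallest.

Linear molecule, 3 cuts → 4 fragments:
  916 − 0 = 916 bp
  2894 − 916 = 1978 bp
  3049 − 2894 = 155 bp
  3466 − 3049 = 417 bp
Sorted largest to smallest: 1978, 916, 417, 155 bp.

1978, 916, 417, 155 bp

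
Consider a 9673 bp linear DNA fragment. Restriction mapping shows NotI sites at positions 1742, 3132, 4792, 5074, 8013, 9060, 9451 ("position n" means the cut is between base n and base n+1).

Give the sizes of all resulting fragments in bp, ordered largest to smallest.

Linear molecule, 7 cuts → 8 fragments:
  1742 − 0 = 1742 bp
  3132 − 1742 = 1390 bp
  4792 − 3132 = 1660 bp
  5074 − 4792 = 282 bp
  8013 − 5074 = 2939 bp
  9060 − 8013 = 1047 bp
  9451 − 9060 = 391 bp
  9673 − 9451 = 222 bp
Sorted largest to smallest: 2939, 1742, 1660, 1390, 1047, 391, 282, 222 bp.

2939, 1742, 1660, 1390, 1047, 391, 282, 222 bp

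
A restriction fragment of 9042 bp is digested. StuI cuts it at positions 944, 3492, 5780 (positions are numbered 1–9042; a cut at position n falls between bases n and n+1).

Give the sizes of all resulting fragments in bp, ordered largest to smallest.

Linear molecule, 3 cuts → 4 fragments:
  944 − 0 = 944 bp
  3492 − 944 = 2548 bp
  5780 − 3492 = 2288 bp
  9042 − 5780 = 3262 bp
Sorted largest to smallest: 3262, 2548, 2288, 944 bp.

3262, 2548, 2288, 944 bp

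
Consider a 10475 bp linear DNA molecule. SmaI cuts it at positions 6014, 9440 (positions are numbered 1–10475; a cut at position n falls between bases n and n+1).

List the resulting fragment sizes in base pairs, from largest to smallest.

6014, 3426, 1035 bp

Linear molecule, 2 cuts → 3 fragments:
  6014 − 0 = 6014 bp
  9440 − 6014 = 3426 bp
  10475 − 9440 = 1035 bp
Sorted largest to smallest: 6014, 3426, 1035 bp.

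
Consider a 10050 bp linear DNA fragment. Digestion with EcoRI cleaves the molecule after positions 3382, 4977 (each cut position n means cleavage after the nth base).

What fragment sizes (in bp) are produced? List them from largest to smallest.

5073, 3382, 1595 bp

Linear molecule, 2 cuts → 3 fragments:
  3382 − 0 = 3382 bp
  4977 − 3382 = 1595 bp
  10050 − 4977 = 5073 bp
Sorted largest to smallest: 5073, 3382, 1595 bp.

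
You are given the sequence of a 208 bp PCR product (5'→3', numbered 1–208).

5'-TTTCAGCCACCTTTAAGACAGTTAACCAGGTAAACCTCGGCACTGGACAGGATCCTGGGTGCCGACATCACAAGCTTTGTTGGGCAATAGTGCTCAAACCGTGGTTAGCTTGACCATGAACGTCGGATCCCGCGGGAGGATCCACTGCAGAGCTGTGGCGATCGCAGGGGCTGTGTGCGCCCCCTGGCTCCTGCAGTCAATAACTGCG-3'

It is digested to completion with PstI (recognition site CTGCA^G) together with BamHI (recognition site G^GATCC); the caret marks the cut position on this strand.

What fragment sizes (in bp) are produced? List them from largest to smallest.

75, 50, 46, 13, 13, 11 bp

PstI sites (CTGCAG) start at positions 145, 191.
PstI cuts after base 5 of each site (before the last base), so after positions 149, 195.
BamHI sites (GGATCC) start at positions 50, 125, 138.
BamHI cuts after the first base of each site, so after positions 50, 125, 138.
Combined cut positions: 50, 125, 138, 149, 195.
Linear molecule, 5 cuts → 6 fragments:
  1–50 → 50 bp
  51–125 → 75 bp
  126–138 → 13 bp
  139–149 → 11 bp
  150–195 → 46 bp
  196–208 → 13 bp
Sorted largest to smallest: 75, 50, 46, 13, 13, 11 bp.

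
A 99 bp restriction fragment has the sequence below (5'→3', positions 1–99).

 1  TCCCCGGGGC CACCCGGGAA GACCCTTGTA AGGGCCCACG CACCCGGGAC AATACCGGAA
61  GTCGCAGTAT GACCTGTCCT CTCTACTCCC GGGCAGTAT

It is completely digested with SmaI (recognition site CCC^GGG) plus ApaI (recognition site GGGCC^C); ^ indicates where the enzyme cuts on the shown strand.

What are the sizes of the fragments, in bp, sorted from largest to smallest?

45, 21, 10, 9, 9, 5 bp

SmaI sites (CCCGGG) start at positions 3, 13, 43, 88.
SmaI cuts after base 3 of each site, so after positions 5, 15, 45, 90.
The ApaI site (GGGCCC) starts at position 32.
ApaI cuts after base 5 of each site (before the last base), so after position 36.
Combined cut positions: 5, 15, 36, 45, 90.
Linear molecule, 5 cuts → 6 fragments:
  1–5 → 5 bp
  6–15 → 10 bp
  16–36 → 21 bp
  37–45 → 9 bp
  46–90 → 45 bp
  91–99 → 9 bp
Sorted largest to smallest: 45, 21, 10, 9, 9, 5 bp.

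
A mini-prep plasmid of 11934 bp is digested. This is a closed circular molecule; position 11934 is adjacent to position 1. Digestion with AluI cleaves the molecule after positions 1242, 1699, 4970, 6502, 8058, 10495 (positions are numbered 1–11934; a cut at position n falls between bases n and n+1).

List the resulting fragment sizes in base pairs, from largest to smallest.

3271, 2681, 2437, 1556, 1532, 457 bp

Circular molecule, 6 cuts → 6 fragments:
  1699 − 1242 = 457 bp
  4970 − 1699 = 3271 bp
  6502 − 4970 = 1532 bp
  8058 − 6502 = 1556 bp
  10495 − 8058 = 2437 bp
  wrap: 11934 − 10495 + 1242 = 2681 bp
Sorted largest to smallest: 3271, 2681, 2437, 1556, 1532, 457 bp.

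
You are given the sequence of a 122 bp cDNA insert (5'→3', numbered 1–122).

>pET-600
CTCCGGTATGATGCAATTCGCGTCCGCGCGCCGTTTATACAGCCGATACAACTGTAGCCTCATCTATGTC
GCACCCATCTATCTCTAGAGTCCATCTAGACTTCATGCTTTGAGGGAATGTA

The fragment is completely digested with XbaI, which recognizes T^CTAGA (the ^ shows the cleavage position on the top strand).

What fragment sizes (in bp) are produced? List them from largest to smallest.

84, 27, 11 bp

XbaI sites (TCTAGA) start at positions 84, 95.
XbaI cuts after the first base of each site, so after positions 84, 95.
Linear molecule, 2 cuts → 3 fragments:
  1–84 → 84 bp
  85–95 → 11 bp
  96–122 → 27 bp
Sorted largest to smallest: 84, 27, 11 bp.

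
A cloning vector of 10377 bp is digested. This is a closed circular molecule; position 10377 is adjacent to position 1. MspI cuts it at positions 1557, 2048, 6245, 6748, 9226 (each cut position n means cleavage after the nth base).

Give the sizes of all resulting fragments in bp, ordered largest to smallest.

Circular molecule, 5 cuts → 5 fragments:
  2048 − 1557 = 491 bp
  6245 − 2048 = 4197 bp
  6748 − 6245 = 503 bp
  9226 − 6748 = 2478 bp
  wrap: 10377 − 9226 + 1557 = 2708 bp
Sorted largest to smallest: 4197, 2708, 2478, 503, 491 bp.

4197, 2708, 2478, 503, 491 bp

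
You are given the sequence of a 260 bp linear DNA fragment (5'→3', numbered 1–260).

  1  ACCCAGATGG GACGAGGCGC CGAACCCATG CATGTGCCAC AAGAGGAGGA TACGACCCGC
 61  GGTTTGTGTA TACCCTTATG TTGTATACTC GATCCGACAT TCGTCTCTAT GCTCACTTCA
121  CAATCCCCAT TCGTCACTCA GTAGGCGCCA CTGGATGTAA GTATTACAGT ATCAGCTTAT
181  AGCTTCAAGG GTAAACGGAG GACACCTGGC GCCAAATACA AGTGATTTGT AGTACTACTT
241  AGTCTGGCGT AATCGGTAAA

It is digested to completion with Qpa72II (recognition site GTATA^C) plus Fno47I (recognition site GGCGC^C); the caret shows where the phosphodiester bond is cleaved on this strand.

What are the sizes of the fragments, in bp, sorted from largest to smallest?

Qpa72II sites (GTATAC) start at positions 68, 83.
Qpa72II cuts after base 5 of each site (before the last base), so after positions 72, 87.
Fno47I sites (GGCGCC) start at positions 16, 144, 208.
Fno47I cuts after base 5 of each site (before the last base), so after positions 20, 148, 212.
Combined cut positions: 20, 72, 87, 148, 212.
Linear molecule, 5 cuts → 6 fragments:
  1–20 → 20 bp
  21–72 → 52 bp
  73–87 → 15 bp
  88–148 → 61 bp
  149–212 → 64 bp
  213–260 → 48 bp
Sorted largest to smallest: 64, 61, 52, 48, 20, 15 bp.

64, 61, 52, 48, 20, 15 bp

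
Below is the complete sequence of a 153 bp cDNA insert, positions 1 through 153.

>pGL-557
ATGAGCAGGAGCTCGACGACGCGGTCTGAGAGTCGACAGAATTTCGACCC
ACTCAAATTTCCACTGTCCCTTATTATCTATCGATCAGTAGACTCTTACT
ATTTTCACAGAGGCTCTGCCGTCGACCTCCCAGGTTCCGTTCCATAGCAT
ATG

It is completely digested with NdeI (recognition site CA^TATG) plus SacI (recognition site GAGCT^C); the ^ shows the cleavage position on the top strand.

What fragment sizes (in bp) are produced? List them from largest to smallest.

136, 13, 4 bp

The NdeI site (CATATG) starts at position 148.
NdeI cuts after base 2 of each site, so after position 149.
The SacI site (GAGCTC) starts at position 9.
SacI cuts after base 5 of each site (before the last base), so after position 13.
Combined cut positions: 13, 149.
Linear molecule, 2 cuts → 3 fragments:
  1–13 → 13 bp
  14–149 → 136 bp
  150–153 → 4 bp
Sorted largest to smallest: 136, 13, 4 bp.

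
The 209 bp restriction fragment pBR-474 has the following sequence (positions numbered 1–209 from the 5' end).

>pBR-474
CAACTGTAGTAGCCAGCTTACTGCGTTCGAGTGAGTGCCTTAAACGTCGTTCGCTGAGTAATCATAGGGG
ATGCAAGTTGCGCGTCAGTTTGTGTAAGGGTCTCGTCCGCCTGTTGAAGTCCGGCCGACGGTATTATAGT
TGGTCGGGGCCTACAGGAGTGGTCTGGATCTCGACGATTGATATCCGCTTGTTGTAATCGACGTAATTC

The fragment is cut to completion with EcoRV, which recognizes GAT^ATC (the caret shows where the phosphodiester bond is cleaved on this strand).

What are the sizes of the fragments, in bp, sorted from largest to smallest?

The EcoRV site (GATATC) starts at position 180.
EcoRV cuts after base 3 of each site, so after position 182.
Linear molecule, 1 cut → 2 fragments:
  1–182 → 182 bp
  183–209 → 27 bp
Sorted largest to smallest: 182, 27 bp.

182, 27 bp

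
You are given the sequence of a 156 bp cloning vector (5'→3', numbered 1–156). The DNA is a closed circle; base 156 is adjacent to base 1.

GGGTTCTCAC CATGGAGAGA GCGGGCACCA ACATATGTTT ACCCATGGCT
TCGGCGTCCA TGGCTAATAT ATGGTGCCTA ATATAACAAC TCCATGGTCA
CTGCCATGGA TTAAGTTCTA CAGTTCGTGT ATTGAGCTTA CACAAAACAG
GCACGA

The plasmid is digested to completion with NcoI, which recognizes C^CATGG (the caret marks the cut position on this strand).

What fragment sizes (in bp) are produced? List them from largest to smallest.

62, 34, 33, 15, 12 bp

NcoI sites (CCATGG) start at positions 10, 43, 58, 92, 104.
NcoI cuts after the first base of each site, so after positions 10, 43, 58, 92, 104.
Circular molecule, 5 cuts → 5 fragments:
  11–43 → 33 bp
  44–58 → 15 bp
  59–92 → 34 bp
  93–104 → 12 bp
  105–156 then 1–10 → 52 + 10 = 62 bp
Sorted largest to smallest: 62, 34, 33, 15, 12 bp.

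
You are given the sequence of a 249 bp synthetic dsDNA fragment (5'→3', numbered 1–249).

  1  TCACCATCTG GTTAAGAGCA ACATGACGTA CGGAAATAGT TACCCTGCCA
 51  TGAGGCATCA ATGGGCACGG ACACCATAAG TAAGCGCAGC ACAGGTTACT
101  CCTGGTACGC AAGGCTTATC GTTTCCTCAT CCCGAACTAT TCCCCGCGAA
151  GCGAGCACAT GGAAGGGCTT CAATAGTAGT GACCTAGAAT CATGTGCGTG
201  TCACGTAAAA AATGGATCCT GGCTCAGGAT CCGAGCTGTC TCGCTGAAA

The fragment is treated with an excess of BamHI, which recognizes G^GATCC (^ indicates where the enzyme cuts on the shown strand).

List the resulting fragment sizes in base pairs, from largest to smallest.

214, 22, 13 bp

BamHI sites (GGATCC) start at positions 214, 227.
BamHI cuts after the first base of each site, so after positions 214, 227.
Linear molecule, 2 cuts → 3 fragments:
  1–214 → 214 bp
  215–227 → 13 bp
  228–249 → 22 bp
Sorted largest to smallest: 214, 22, 13 bp.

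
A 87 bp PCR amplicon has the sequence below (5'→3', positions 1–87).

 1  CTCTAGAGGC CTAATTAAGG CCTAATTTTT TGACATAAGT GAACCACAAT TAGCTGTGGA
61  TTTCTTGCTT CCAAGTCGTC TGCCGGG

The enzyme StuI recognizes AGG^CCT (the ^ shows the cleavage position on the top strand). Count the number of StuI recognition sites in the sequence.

2

AGGCCT occurs starting at positions 7, 18.
StuI cuts at 2 sites.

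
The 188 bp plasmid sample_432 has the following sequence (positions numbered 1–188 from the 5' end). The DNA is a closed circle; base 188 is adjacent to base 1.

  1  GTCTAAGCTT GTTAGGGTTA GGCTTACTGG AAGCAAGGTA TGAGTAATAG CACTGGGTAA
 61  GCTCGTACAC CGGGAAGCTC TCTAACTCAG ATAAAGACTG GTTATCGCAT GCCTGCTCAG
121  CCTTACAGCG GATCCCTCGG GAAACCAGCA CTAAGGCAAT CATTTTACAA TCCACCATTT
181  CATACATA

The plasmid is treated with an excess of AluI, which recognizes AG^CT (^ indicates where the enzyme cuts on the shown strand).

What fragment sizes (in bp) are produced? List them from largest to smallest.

118, 54, 16 bp

AluI sites (AGCT) start at positions 6, 60, 76.
AluI cuts after base 2 of each site, so after positions 7, 61, 77.
Circular molecule, 3 cuts → 3 fragments:
  8–61 → 54 bp
  62–77 → 16 bp
  78–188 then 1–7 → 111 + 7 = 118 bp
Sorted largest to smallest: 118, 54, 16 bp.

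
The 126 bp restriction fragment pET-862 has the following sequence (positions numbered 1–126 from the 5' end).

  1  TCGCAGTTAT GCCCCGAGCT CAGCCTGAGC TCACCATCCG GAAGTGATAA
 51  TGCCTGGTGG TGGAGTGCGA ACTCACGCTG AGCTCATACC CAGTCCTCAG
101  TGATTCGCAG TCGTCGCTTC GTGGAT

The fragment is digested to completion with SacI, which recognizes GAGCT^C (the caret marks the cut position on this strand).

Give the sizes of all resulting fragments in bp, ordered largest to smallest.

SacI sites (GAGCTC) start at positions 16, 27, 80.
SacI cuts after base 5 of each site (before the last base), so after positions 20, 31, 84.
Linear molecule, 3 cuts → 4 fragments:
  1–20 → 20 bp
  21–31 → 11 bp
  32–84 → 53 bp
  85–126 → 42 bp
Sorted largest to smallest: 53, 42, 20, 11 bp.

53, 42, 20, 11 bp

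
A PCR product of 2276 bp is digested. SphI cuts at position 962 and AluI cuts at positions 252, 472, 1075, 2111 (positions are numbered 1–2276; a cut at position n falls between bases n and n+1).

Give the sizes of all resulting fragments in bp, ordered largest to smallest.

1036, 490, 252, 220, 165, 113 bp

Combined cut positions (sorted): 252, 472, 962, 1075, 2111.
Linear molecule, 5 cuts → 6 fragments:
  252 − 0 = 252 bp
  472 − 252 = 220 bp
  962 − 472 = 490 bp
  1075 − 962 = 113 bp
  2111 − 1075 = 1036 bp
  2276 − 2111 = 165 bp
Sorted largest to smallest: 1036, 490, 252, 220, 165, 113 bp.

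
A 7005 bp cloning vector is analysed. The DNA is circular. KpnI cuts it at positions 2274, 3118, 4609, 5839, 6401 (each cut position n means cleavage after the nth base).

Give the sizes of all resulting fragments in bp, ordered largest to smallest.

Circular molecule, 5 cuts → 5 fragments:
  3118 − 2274 = 844 bp
  4609 − 3118 = 1491 bp
  5839 − 4609 = 1230 bp
  6401 − 5839 = 562 bp
  wrap: 7005 − 6401 + 2274 = 2878 bp
Sorted largest to smallest: 2878, 1491, 1230, 844, 562 bp.

2878, 1491, 1230, 844, 562 bp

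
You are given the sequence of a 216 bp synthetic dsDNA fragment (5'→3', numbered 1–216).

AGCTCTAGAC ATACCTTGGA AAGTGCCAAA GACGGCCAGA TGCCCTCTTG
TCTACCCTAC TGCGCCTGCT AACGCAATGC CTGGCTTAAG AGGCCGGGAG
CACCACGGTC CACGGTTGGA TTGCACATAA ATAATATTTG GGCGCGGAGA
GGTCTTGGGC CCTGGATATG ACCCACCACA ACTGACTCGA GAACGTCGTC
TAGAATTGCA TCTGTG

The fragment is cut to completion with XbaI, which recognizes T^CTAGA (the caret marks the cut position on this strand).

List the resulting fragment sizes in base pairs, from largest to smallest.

XbaI sites (TCTAGA) start at positions 4, 199.
XbaI cuts after the first base of each site, so after positions 4, 199.
Linear molecule, 2 cuts → 3 fragments:
  1–4 → 4 bp
  5–199 → 195 bp
  200–216 → 17 bp
Sorted largest to smallest: 195, 17, 4 bp.

195, 17, 4 bp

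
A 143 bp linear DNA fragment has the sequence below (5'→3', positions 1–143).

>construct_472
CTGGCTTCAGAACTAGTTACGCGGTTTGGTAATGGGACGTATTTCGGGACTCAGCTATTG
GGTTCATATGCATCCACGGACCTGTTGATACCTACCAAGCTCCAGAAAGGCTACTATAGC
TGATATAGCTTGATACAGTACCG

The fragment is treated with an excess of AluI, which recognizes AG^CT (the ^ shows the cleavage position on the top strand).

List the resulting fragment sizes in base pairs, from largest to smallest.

AluI sites (AGCT) start at positions 53, 98, 118, 127.
AluI cuts after base 2 of each site, so after positions 54, 99, 119, 128.
Linear molecule, 4 cuts → 5 fragments:
  1–54 → 54 bp
  55–99 → 45 bp
  100–119 → 20 bp
  120–128 → 9 bp
  129–143 → 15 bp
Sorted largest to smallest: 54, 45, 20, 15, 9 bp.

54, 45, 20, 15, 9 bp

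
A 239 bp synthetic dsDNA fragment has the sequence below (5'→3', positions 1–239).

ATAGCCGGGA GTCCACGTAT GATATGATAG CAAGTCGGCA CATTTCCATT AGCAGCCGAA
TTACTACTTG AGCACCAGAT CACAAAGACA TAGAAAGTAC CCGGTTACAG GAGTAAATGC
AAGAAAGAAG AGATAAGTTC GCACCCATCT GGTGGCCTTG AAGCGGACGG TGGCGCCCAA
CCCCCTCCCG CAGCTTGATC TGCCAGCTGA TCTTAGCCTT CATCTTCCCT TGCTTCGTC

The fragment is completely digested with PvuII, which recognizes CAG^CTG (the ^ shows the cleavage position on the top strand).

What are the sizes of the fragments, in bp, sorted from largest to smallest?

206, 33 bp

The PvuII site (CAGCTG) starts at position 204.
PvuII cuts after base 3 of each site, so after position 206.
Linear molecule, 1 cut → 2 fragments:
  1–206 → 206 bp
  207–239 → 33 bp
Sorted largest to smallest: 206, 33 bp.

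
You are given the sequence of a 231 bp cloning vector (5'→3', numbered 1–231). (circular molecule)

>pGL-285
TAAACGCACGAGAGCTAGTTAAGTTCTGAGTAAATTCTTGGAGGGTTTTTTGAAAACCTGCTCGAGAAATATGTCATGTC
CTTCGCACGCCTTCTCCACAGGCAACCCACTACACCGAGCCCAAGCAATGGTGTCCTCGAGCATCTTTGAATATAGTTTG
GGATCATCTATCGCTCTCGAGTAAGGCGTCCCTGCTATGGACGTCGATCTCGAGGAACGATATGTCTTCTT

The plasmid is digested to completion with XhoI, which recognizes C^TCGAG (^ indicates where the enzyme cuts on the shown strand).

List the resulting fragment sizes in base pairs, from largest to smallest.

83, 75, 40, 33 bp

XhoI sites (CTCGAG) start at positions 61, 136, 176, 209.
XhoI cuts after the first base of each site, so after positions 61, 136, 176, 209.
Circular molecule, 4 cuts → 4 fragments:
  62–136 → 75 bp
  137–176 → 40 bp
  177–209 → 33 bp
  210–231 then 1–61 → 22 + 61 = 83 bp
Sorted largest to smallest: 83, 75, 40, 33 bp.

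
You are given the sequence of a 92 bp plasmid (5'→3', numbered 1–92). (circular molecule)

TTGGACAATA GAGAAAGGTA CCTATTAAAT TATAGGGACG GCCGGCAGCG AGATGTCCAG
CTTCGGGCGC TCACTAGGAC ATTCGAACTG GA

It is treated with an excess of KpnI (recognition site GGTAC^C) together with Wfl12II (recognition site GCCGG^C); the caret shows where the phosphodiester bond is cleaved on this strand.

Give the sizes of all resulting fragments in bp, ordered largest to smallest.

The KpnI site (GGTACC) starts at position 17.
KpnI cuts after base 5 of each site (before the last base), so after position 21.
The Wfl12II site (GCCGGC) starts at position 41.
Wfl12II cuts after base 5 of each site (before the last base), so after position 45.
Combined cut positions: 21, 45.
Circular molecule, 2 cuts → 2 fragments:
  22–45 → 24 bp
  46–92 then 1–21 → 47 + 21 = 68 bp
Sorted largest to smallest: 68, 24 bp.

68, 24 bp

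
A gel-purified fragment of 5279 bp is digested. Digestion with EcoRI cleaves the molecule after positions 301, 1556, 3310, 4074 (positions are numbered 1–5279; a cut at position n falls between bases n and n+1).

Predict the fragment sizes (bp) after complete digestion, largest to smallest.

Linear molecule, 4 cuts → 5 fragments:
  301 − 0 = 301 bp
  1556 − 301 = 1255 bp
  3310 − 1556 = 1754 bp
  4074 − 3310 = 764 bp
  5279 − 4074 = 1205 bp
Sorted largest to smallest: 1754, 1255, 1205, 764, 301 bp.

1754, 1255, 1205, 764, 301 bp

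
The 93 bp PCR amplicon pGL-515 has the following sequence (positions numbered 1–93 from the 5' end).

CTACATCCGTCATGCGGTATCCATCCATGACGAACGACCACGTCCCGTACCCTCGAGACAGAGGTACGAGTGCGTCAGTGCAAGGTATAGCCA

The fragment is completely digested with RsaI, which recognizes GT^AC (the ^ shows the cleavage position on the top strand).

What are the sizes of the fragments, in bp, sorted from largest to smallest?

48, 28, 17 bp

RsaI sites (GTAC) start at positions 47, 64.
RsaI cuts after base 2 of each site, so after positions 48, 65.
Linear molecule, 2 cuts → 3 fragments:
  1–48 → 48 bp
  49–65 → 17 bp
  66–93 → 28 bp
Sorted largest to smallest: 48, 28, 17 bp.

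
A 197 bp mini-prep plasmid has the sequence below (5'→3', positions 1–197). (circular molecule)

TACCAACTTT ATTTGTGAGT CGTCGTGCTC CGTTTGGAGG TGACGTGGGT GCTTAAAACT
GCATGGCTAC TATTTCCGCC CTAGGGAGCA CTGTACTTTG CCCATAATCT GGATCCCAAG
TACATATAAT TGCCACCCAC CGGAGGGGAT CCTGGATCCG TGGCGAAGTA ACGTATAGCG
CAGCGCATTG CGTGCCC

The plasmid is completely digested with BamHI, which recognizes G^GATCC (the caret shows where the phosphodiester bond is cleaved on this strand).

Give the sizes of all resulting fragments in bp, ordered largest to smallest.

154, 36, 7 bp

BamHI sites (GGATCC) start at positions 111, 147, 154.
BamHI cuts after the first base of each site, so after positions 111, 147, 154.
Circular molecule, 3 cuts → 3 fragments:
  112–147 → 36 bp
  148–154 → 7 bp
  155–197 then 1–111 → 43 + 111 = 154 bp
Sorted largest to smallest: 154, 36, 7 bp.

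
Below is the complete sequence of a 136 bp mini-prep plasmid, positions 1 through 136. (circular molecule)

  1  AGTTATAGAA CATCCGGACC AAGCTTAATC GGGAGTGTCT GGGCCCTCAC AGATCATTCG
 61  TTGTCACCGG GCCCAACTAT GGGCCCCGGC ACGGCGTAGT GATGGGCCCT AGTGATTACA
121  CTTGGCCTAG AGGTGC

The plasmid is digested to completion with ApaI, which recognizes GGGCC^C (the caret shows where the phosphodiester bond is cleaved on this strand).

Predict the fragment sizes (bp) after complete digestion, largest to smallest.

ApaI sites (GGGCCC) start at positions 41, 69, 81, 104.
ApaI cuts after base 5 of each site (before the last base), so after positions 45, 73, 85, 108.
Circular molecule, 4 cuts → 4 fragments:
  46–73 → 28 bp
  74–85 → 12 bp
  86–108 → 23 bp
  109–136 then 1–45 → 28 + 45 = 73 bp
Sorted largest to smallest: 73, 28, 23, 12 bp.

73, 28, 23, 12 bp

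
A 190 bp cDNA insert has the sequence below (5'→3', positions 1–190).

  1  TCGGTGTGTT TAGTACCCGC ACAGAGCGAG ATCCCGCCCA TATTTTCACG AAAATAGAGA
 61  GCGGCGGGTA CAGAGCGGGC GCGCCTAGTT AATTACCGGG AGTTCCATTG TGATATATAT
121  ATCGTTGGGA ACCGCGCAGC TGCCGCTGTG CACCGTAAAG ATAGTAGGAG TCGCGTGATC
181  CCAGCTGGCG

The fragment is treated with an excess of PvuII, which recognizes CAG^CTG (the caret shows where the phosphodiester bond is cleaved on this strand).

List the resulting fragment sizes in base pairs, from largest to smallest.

PvuII sites (CAGCTG) start at positions 137, 182.
PvuII cuts after base 3 of each site, so after positions 139, 184.
Linear molecule, 2 cuts → 3 fragments:
  1–139 → 139 bp
  140–184 → 45 bp
  185–190 → 6 bp
Sorted largest to smallest: 139, 45, 6 bp.

139, 45, 6 bp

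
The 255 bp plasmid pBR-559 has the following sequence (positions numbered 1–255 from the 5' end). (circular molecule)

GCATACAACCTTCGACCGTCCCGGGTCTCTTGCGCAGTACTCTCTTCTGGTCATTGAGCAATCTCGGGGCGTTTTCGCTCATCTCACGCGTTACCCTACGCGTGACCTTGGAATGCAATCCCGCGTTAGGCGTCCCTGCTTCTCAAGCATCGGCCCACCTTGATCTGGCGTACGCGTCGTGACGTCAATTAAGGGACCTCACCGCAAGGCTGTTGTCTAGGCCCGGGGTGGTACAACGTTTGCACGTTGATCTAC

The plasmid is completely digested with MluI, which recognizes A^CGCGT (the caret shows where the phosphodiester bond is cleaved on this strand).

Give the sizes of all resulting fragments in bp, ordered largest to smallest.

MluI sites (ACGCGT) start at positions 86, 98, 172.
MluI cuts after the first base of each site, so after positions 86, 98, 172.
Circular molecule, 3 cuts → 3 fragments:
  87–98 → 12 bp
  99–172 → 74 bp
  173–255 then 1–86 → 83 + 86 = 169 bp
Sorted largest to smallest: 169, 74, 12 bp.

169, 74, 12 bp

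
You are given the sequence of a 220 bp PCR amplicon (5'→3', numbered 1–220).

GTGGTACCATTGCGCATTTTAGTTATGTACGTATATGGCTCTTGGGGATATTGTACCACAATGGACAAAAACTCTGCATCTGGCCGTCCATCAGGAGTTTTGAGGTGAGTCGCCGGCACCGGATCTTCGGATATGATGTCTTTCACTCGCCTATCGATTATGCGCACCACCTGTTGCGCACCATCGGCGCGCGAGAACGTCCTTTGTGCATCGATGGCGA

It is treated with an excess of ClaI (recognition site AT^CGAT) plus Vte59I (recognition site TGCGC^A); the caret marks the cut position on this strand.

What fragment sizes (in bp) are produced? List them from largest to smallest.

139, 32, 15, 14, 11, 9 bp

ClaI sites (ATCGAT) start at positions 153, 210.
ClaI cuts after base 2 of each site, so after positions 154, 211.
Vte59I sites (TGCGCA) start at positions 11, 161, 175.
Vte59I cuts after base 5 of each site (before the last base), so after positions 15, 165, 179.
Combined cut positions: 15, 154, 165, 179, 211.
Linear molecule, 5 cuts → 6 fragments:
  1–15 → 15 bp
  16–154 → 139 bp
  155–165 → 11 bp
  166–179 → 14 bp
  180–211 → 32 bp
  212–220 → 9 bp
Sorted largest to smallest: 139, 32, 15, 14, 11, 9 bp.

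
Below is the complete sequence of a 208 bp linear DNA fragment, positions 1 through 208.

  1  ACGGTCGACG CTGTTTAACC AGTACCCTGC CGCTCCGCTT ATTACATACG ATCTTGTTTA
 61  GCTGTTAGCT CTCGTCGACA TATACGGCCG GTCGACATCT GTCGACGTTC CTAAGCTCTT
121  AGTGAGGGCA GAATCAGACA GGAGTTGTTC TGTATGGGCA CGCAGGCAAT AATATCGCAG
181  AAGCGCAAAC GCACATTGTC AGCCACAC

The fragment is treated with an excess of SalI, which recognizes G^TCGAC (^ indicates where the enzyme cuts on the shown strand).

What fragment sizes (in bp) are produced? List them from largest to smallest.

SalI sites (GTCGAC) start at positions 4, 74, 91, 101.
SalI cuts after the first base of each site, so after positions 4, 74, 91, 101.
Linear molecule, 4 cuts → 5 fragments:
  1–4 → 4 bp
  5–74 → 70 bp
  75–91 → 17 bp
  92–101 → 10 bp
  102–208 → 107 bp
Sorted largest to smallest: 107, 70, 17, 10, 4 bp.

107, 70, 17, 10, 4 bp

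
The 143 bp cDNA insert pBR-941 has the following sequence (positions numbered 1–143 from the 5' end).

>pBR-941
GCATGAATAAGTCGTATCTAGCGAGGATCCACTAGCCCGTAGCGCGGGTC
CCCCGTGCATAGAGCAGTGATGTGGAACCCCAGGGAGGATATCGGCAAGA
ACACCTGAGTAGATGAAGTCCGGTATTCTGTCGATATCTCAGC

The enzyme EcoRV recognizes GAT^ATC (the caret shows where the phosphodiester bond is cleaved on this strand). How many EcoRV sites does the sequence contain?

2

GATATC occurs starting at positions 88, 133.
EcoRV cuts at 2 sites.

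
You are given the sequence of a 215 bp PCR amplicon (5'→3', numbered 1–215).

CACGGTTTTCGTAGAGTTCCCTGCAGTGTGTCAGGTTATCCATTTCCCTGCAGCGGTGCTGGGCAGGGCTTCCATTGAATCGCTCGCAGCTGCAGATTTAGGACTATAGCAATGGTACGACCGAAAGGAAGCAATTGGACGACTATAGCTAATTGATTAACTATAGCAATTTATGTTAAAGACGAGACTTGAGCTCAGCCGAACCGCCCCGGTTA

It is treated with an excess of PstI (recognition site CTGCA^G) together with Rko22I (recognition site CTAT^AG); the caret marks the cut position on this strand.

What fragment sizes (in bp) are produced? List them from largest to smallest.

51, 42, 39, 27, 25, 18, 13 bp

PstI sites (CTGCAG) start at positions 21, 48, 90.
PstI cuts after base 5 of each site (before the last base), so after positions 25, 52, 94.
Rko22I sites (CTATAG) start at positions 104, 143, 161.
Rko22I cuts after base 4 of each site, so after positions 107, 146, 164.
Combined cut positions: 25, 52, 94, 107, 146, 164.
Linear molecule, 6 cuts → 7 fragments:
  1–25 → 25 bp
  26–52 → 27 bp
  53–94 → 42 bp
  95–107 → 13 bp
  108–146 → 39 bp
  147–164 → 18 bp
  165–215 → 51 bp
Sorted largest to smallest: 51, 42, 39, 27, 25, 18, 13 bp.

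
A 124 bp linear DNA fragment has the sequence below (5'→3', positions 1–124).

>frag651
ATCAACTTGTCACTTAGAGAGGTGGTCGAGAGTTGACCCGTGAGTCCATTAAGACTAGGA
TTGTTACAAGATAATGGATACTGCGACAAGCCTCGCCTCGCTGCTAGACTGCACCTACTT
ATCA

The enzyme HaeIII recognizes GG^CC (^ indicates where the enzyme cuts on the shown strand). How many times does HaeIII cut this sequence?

0

No occurrence of GGCC is present in the sequence.
HaeIII does not cut: 0 sites.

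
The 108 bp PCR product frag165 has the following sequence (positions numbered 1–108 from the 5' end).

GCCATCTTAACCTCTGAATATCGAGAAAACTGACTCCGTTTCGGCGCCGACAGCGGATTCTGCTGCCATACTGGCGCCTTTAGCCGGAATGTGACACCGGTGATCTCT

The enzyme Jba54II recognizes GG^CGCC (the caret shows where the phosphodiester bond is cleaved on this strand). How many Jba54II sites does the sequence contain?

GGCGCC occurs starting at positions 43, 73.
Jba54II cuts at 2 sites.

2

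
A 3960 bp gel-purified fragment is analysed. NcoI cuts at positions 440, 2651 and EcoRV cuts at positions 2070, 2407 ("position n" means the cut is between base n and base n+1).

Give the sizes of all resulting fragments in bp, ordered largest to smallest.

1630, 1309, 440, 337, 244 bp

Combined cut positions (sorted): 440, 2070, 2407, 2651.
Linear molecule, 4 cuts → 5 fragments:
  440 − 0 = 440 bp
  2070 − 440 = 1630 bp
  2407 − 2070 = 337 bp
  2651 − 2407 = 244 bp
  3960 − 2651 = 1309 bp
Sorted largest to smallest: 1630, 1309, 440, 337, 244 bp.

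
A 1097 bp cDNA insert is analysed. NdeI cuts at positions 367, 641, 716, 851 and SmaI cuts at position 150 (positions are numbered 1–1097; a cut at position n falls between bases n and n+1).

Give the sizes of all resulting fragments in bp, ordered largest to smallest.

Combined cut positions (sorted): 150, 367, 641, 716, 851.
Linear molecule, 5 cuts → 6 fragments:
  150 − 0 = 150 bp
  367 − 150 = 217 bp
  641 − 367 = 274 bp
  716 − 641 = 75 bp
  851 − 716 = 135 bp
  1097 − 851 = 246 bp
Sorted largest to smallest: 274, 246, 217, 150, 135, 75 bp.

274, 246, 217, 150, 135, 75 bp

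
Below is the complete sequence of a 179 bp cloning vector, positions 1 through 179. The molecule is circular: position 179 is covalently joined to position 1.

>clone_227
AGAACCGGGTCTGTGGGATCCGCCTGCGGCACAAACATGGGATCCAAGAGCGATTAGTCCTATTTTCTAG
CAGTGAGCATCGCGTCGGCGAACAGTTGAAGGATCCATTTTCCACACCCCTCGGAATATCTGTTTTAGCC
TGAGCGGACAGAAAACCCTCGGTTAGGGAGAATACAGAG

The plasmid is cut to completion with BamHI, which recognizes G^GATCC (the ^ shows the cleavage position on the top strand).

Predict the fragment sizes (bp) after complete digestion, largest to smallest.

94, 61, 24 bp

BamHI sites (GGATCC) start at positions 16, 40, 101.
BamHI cuts after the first base of each site, so after positions 16, 40, 101.
Circular molecule, 3 cuts → 3 fragments:
  17–40 → 24 bp
  41–101 → 61 bp
  102–179 then 1–16 → 78 + 16 = 94 bp
Sorted largest to smallest: 94, 61, 24 bp.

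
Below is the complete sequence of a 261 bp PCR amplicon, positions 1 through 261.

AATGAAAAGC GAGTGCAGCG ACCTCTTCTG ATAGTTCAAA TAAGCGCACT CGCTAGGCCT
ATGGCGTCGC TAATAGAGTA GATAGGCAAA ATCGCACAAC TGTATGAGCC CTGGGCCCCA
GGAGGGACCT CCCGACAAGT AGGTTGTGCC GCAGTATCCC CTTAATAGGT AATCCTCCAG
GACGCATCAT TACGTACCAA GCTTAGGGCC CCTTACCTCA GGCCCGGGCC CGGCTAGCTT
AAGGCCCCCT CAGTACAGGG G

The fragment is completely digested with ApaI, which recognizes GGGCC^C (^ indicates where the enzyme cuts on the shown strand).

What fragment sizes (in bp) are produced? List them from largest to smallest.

ApaI sites (GGGCCC) start at positions 113, 206, 226.
ApaI cuts after base 5 of each site (before the last base), so after positions 117, 210, 230.
Linear molecule, 3 cuts → 4 fragments:
  1–117 → 117 bp
  118–210 → 93 bp
  211–230 → 20 bp
  231–261 → 31 bp
Sorted largest to smallest: 117, 93, 31, 20 bp.

117, 93, 31, 20 bp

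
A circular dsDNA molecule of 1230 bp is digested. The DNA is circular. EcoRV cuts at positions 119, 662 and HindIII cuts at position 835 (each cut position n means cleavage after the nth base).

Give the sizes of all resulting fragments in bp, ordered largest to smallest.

543, 514, 173 bp

Combined cut positions (sorted): 119, 662, 835.
Circular molecule, 3 cuts → 3 fragments:
  662 − 119 = 543 bp
  835 − 662 = 173 bp
  wrap: 1230 − 835 + 119 = 514 bp
Sorted largest to smallest: 543, 514, 173 bp.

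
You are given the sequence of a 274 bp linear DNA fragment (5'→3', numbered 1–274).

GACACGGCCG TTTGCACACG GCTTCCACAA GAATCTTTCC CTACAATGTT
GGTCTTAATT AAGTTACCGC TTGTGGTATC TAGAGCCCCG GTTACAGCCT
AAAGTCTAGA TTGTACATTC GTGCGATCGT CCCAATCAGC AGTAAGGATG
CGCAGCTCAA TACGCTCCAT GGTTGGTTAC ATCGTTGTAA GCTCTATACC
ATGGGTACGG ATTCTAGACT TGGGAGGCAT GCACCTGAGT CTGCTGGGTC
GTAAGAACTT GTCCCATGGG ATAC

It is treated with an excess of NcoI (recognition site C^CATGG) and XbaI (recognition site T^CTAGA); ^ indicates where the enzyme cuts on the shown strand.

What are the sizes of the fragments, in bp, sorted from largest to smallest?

79, 62, 51, 32, 26, 14, 10 bp

NcoI sites (CCATGG) start at positions 167, 199, 264.
NcoI cuts after the first base of each site, so after positions 167, 199, 264.
XbaI sites (TCTAGA) start at positions 79, 105, 213.
XbaI cuts after the first base of each site, so after positions 79, 105, 213.
Combined cut positions: 79, 105, 167, 199, 213, 264.
Linear molecule, 6 cuts → 7 fragments:
  1–79 → 79 bp
  80–105 → 26 bp
  106–167 → 62 bp
  168–199 → 32 bp
  200–213 → 14 bp
  214–264 → 51 bp
  265–274 → 10 bp
Sorted largest to smallest: 79, 62, 51, 32, 26, 14, 10 bp.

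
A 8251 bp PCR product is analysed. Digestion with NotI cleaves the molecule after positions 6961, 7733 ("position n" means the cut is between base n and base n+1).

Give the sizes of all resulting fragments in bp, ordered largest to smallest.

6961, 772, 518 bp

Linear molecule, 2 cuts → 3 fragments:
  6961 − 0 = 6961 bp
  7733 − 6961 = 772 bp
  8251 − 7733 = 518 bp
Sorted largest to smallest: 6961, 772, 518 bp.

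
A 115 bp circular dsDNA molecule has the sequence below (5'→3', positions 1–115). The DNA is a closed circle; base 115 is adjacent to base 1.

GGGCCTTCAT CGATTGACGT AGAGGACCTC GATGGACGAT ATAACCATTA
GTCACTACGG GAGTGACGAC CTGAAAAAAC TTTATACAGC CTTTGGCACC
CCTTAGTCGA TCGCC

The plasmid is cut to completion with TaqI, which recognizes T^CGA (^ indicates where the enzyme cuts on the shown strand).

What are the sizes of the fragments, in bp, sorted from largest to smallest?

78, 19, 18 bp

TaqI sites (TCGA) start at positions 10, 29, 107.
TaqI cuts after the first base of each site, so after positions 10, 29, 107.
Circular molecule, 3 cuts → 3 fragments:
  11–29 → 19 bp
  30–107 → 78 bp
  108–115 then 1–10 → 8 + 10 = 18 bp
Sorted largest to smallest: 78, 19, 18 bp.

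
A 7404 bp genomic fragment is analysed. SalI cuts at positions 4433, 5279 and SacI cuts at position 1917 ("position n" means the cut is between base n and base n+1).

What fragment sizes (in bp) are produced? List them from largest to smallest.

Combined cut positions (sorted): 1917, 4433, 5279.
Linear molecule, 3 cuts → 4 fragments:
  1917 − 0 = 1917 bp
  4433 − 1917 = 2516 bp
  5279 − 4433 = 846 bp
  7404 − 5279 = 2125 bp
Sorted largest to smallest: 2516, 2125, 1917, 846 bp.

2516, 2125, 1917, 846 bp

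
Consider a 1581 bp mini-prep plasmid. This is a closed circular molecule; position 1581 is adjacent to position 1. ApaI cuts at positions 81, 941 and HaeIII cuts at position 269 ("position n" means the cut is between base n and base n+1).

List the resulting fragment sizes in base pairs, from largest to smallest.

721, 672, 188 bp

Combined cut positions (sorted): 81, 269, 941.
Circular molecule, 3 cuts → 3 fragments:
  269 − 81 = 188 bp
  941 − 269 = 672 bp
  wrap: 1581 − 941 + 81 = 721 bp
Sorted largest to smallest: 721, 672, 188 bp.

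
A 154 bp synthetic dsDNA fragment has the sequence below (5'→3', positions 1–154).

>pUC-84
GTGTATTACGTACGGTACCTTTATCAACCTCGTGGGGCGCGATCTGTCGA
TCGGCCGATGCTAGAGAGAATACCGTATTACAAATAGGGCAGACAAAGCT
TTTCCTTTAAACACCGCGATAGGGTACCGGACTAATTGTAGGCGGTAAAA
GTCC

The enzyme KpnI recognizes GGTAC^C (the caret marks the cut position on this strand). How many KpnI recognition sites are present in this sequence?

GGTACC occurs starting at positions 14, 123.
KpnI cuts at 2 sites.

2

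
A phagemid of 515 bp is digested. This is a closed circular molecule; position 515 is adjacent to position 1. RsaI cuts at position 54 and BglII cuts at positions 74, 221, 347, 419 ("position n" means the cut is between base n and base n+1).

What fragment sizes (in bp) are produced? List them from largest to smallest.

150, 147, 126, 72, 20 bp

Combined cut positions (sorted): 54, 74, 221, 347, 419.
Circular molecule, 5 cuts → 5 fragments:
  74 − 54 = 20 bp
  221 − 74 = 147 bp
  347 − 221 = 126 bp
  419 − 347 = 72 bp
  wrap: 515 − 419 + 54 = 150 bp
Sorted largest to smallest: 150, 147, 126, 72, 20 bp.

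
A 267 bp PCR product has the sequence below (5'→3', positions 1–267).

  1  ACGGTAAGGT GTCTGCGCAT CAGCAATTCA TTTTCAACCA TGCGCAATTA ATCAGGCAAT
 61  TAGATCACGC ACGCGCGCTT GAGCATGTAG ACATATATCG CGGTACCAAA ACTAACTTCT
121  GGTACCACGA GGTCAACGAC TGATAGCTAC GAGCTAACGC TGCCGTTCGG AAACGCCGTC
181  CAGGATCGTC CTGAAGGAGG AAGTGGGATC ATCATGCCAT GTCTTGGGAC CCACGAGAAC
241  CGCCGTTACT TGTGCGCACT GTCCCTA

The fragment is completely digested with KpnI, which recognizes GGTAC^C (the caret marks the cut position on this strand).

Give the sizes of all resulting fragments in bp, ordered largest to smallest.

KpnI sites (GGTACC) start at positions 102, 121.
KpnI cuts after base 5 of each site (before the last base), so after positions 106, 125.
Linear molecule, 2 cuts → 3 fragments:
  1–106 → 106 bp
  107–125 → 19 bp
  126–267 → 142 bp
Sorted largest to smallest: 142, 106, 19 bp.

142, 106, 19 bp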